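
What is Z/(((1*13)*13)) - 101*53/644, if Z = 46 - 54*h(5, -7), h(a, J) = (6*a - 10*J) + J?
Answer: -4109201/108836 ≈ -37.756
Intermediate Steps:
h(a, J) = -9*J + 6*a (h(a, J) = (-10*J + 6*a) + J = -9*J + 6*a)
Z = -4976 (Z = 46 - 54*(-9*(-7) + 6*5) = 46 - 54*(63 + 30) = 46 - 54*93 = 46 - 5022 = -4976)
Z/(((1*13)*13)) - 101*53/644 = -4976/((1*13)*13) - 101*53/644 = -4976/(13*13) - 5353*1/644 = -4976/169 - 5353/644 = -4109201/108836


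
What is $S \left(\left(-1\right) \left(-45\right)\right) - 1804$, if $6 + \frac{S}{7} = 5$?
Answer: $-2119$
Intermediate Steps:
$S = -7$ ($S = -42 + 7 \cdot 5 = -42 + 35 = -7$)
$S \left(\left(-1\right) \left(-45\right)\right) - 1804 = - 7 \left(\left(-1\right) \left(-45\right)\right) - 1804 = \left(-7\right) 45 - 1804 = -315 - 1804 = -2119$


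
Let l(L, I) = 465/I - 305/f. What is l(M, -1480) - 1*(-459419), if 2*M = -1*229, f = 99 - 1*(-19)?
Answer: 8023242789/17464 ≈ 4.5942e+5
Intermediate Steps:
f = 118 (f = 99 + 19 = 118)
M = -229/2 (M = (-1*229)/2 = (½)*(-229) = -229/2 ≈ -114.50)
l(L, I) = -305/118 + 465/I (l(L, I) = 465/I - 305/118 = -305/118 + 465/I)
l(M, -1480) - 1*(-459419) = (-305/118 + 465/(-1480)) - 1*(-459419) = (-305/118 + 465*(-1/1480)) + 459419 = (-305/118 - 93/296) + 459419 = -50627/17464 + 459419 = 8023242789/17464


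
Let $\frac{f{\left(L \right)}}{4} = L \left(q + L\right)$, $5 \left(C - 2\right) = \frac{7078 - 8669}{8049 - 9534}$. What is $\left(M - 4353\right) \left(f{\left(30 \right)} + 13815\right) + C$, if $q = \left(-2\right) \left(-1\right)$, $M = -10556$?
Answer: $- \frac{1954396566434}{7425} \approx -2.6322 \cdot 10^{8}$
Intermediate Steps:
$q = 2$
$C = \frac{16441}{7425}$ ($C = 2 + \frac{\left(7078 - 8669\right) \frac{1}{8049 - 9534}}{5} = 2 + \frac{\left(-1591\right) \frac{1}{-1485}}{5} = 2 + \frac{\left(-1591\right) \left(- \frac{1}{1485}\right)}{5} = 2 + \frac{1}{5} \cdot \frac{1591}{1485} = 2 + \frac{1591}{7425} = \frac{16441}{7425} \approx 2.2143$)
$f{\left(L \right)} = 4 L \left(2 + L\right)$
$\left(M - 4353\right) \left(f{\left(30 \right)} + 13815\right) + C = \left(-10556 - 4353\right) \left(4 \cdot 30 \left(2 + 30\right) + 13815\right) + \frac{16441}{7425} = - 14909 \left(4 \cdot 30 \cdot 32 + 13815\right) + \frac{16441}{7425} = - 14909 \left(3840 + 13815\right) + \frac{16441}{7425} = \left(-14909\right) 17655 + \frac{16441}{7425} = -263218395 + \frac{16441}{7425} = - \frac{1954396566434}{7425}$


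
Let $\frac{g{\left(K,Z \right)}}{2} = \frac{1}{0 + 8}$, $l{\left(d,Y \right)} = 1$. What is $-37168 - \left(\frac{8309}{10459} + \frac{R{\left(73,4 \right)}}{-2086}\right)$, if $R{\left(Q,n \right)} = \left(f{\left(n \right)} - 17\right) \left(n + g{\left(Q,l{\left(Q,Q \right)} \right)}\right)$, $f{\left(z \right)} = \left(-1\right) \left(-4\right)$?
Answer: $- \frac{3243719136263}{87269896} \approx -37169.0$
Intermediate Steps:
$f{\left(z \right)} = 4$
$g{\left(K,Z \right)} = \frac{1}{4}$ ($g{\left(K,Z \right)} = \frac{2}{0 + 8} = \frac{2}{8} = 2 \cdot \frac{1}{8} = \frac{1}{4}$)
$R{\left(Q,n \right)} = - \frac{13}{4} - 13 n$ ($R{\left(Q,n \right)} = \left(4 - 17\right) \left(n + \frac{1}{4}\right) = - 13 \left(\frac{1}{4} + n\right) = - \frac{13}{4} - 13 n$)
$-37168 - \left(\frac{8309}{10459} + \frac{R{\left(73,4 \right)}}{-2086}\right) = -37168 - \left(\frac{8309}{10459} + \frac{- \frac{13}{4} - 52}{-2086}\right) = -37168 - \left(8309 \cdot \frac{1}{10459} + \left(- \frac{13}{4} - 52\right) \left(- \frac{1}{2086}\right)\right) = -37168 - \left(\frac{8309}{10459} - - \frac{221}{8344}\right) = -37168 - \left(\frac{8309}{10459} + \frac{221}{8344}\right) = -37168 - \frac{71641735}{87269896} = - \frac{3243719136263}{87269896}$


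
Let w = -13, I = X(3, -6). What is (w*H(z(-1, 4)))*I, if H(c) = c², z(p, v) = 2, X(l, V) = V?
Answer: 312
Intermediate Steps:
I = -6
(w*H(z(-1, 4)))*I = -13*2²*(-6) = -13*4*(-6) = -52*(-6) = 312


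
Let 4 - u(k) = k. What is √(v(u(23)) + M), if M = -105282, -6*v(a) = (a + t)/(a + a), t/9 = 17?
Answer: I*√1368237234/114 ≈ 324.47*I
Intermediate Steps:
t = 153 (t = 9*17 = 153)
u(k) = 4 - k
v(a) = -(153 + a)/(12*a) (v(a) = -(a + 153)/(6*(a + a)) = -(153 + a)/(6*(2*a)) = -(153 + a)*1/(2*a)/6 = -(153 + a)/(12*a))
√(v(u(23)) + M) = √((-153 - (4 - 1*23))/(12*(4 - 1*23)) - 105282) = √((-153 - (4 - 23))/(12*(4 - 23)) - 105282) = √((1/12)*(-153 - 1*(-19))/(-19) - 105282) = √((1/12)*(-1/19)*(-153 + 19) - 105282) = √((1/12)*(-1/19)*(-134) - 105282) = √(67/114 - 105282) = √(-12002081/114) = I*√1368237234/114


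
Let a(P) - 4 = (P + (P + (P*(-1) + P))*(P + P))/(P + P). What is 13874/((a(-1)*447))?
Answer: 3964/447 ≈ 8.8680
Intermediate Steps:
a(P) = 4 + (P + 2*P²)/(2*P) (a(P) = 4 + (P + (P + (P*(-1) + P))*(P + P))/(P + P) = 4 + (P + (P + (-P + P))*(2*P))/((2*P)) = 4 + (P + (P + 0)*(2*P))*(1/(2*P)) = 4 + (P + P*(2*P))*(1/(2*P)) = 4 + (P + 2*P²)*(1/(2*P)) = 4 + (P + 2*P²)/(2*P))
13874/((a(-1)*447)) = 13874/(((9/2 - 1)*447)) = 13874/(((7/2)*447)) = 13874/(3129/2) = 13874*(2/3129) = 3964/447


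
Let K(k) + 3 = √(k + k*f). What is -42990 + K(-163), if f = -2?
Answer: -42993 + √163 ≈ -42980.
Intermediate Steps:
K(k) = -3 + √(-k) (K(k) = -3 + √(k + k*(-2)) = -3 + √(k - 2*k) = -3 + √(-k))
-42990 + K(-163) = -42990 + (-3 + √(-1*(-163))) = -42990 + (-3 + √163) = -42993 + √163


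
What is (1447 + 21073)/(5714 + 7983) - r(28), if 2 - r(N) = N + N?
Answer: 762158/13697 ≈ 55.644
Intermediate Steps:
r(N) = 2 - 2*N (r(N) = 2 - (N + N) = 2 - 2*N)
(1447 + 21073)/(5714 + 7983) - r(28) = (1447 + 21073)/(5714 + 7983) - (2 - 2*28) = 22520/13697 - (2 - 56) = 22520*(1/13697) - 1*(-54) = 22520/13697 + 54 = 762158/13697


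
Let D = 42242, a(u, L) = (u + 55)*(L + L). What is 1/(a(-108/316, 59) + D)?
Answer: 79/3846642 ≈ 2.0537e-5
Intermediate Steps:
a(u, L) = 2*L*(55 + u) (a(u, L) = (55 + u)*(2*L) = 2*L*(55 + u))
1/(a(-108/316, 59) + D) = 1/(2*59*(55 - 108/316) + 42242) = 1/(2*59*(55 - 108*1/316) + 42242) = 1/(2*59*(55 - 27/79) + 42242) = 1/(2*59*(4318/79) + 42242) = 1/(509524/79 + 42242) = 1/(3846642/79) = 79/3846642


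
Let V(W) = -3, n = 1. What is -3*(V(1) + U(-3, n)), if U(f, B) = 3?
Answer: 0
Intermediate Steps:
-3*(V(1) + U(-3, n)) = -3*(-3 + 3) = -3*0 = 0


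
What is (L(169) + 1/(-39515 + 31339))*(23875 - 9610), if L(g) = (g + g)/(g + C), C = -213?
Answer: -9855445995/89936 ≈ -1.0958e+5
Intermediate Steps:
L(g) = 2*g/(-213 + g) (L(g) = (g + g)/(g - 213) = (2*g)/(-213 + g) = 2*g/(-213 + g))
(L(169) + 1/(-39515 + 31339))*(23875 - 9610) = (2*169/(-213 + 169) + 1/(-39515 + 31339))*(23875 - 9610) = (2*169/(-44) + 1/(-8176))*14265 = (2*169*(-1/44) - 1/8176)*14265 = (-169/22 - 1/8176)*14265 = -690883/89936*14265 = -9855445995/89936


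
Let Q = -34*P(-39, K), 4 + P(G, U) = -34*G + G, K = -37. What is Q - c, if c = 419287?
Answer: -462909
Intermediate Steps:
P(G, U) = -4 - 33*G (P(G, U) = -4 + (-34*G + G) = -4 - 33*G)
Q = -43622 (Q = -34*(-4 - 33*(-39)) = -34*(-4 + 1287) = -34*1283 = -43622)
Q - c = -43622 - 1*419287 = -43622 - 419287 = -462909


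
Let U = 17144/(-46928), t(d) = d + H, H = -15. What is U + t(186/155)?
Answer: -415469/29330 ≈ -14.165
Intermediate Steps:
t(d) = -15 + d (t(d) = d - 15 = -15 + d)
U = -2143/5866 (U = 17144*(-1/46928) = -2143/5866 ≈ -0.36533)
U + t(186/155) = -2143/5866 + (-15 + 186/155) = -2143/5866 + (-15 + 186*(1/155)) = -2143/5866 + (-15 + 6/5) = -2143/5866 - 69/5 = -415469/29330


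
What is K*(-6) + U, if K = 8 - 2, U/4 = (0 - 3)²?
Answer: 0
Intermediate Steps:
U = 36 (U = 4*(0 - 3)² = 4*(-3)² = 4*9 = 36)
K = 6
K*(-6) + U = 6*(-6) + 36 = -36 + 36 = 0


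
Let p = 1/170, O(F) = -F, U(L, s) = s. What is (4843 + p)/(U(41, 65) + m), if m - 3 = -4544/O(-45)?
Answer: -7409799/50456 ≈ -146.86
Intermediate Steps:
m = -4409/45 (m = 3 - 4544/((-1*(-45))) = 3 - 4544/45 = -4409/45 ≈ -97.978)
p = 1/170 ≈ 0.0058824
(4843 + p)/(U(41, 65) + m) = (4843 + 1/170)/(65 - 4409/45) = 823311/(170*(-1484/45)) = (823311/170)*(-45/1484) = -7409799/50456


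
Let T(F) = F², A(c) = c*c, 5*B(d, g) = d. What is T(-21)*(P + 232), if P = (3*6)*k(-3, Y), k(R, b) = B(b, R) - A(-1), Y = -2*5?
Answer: 78498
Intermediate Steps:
B(d, g) = d/5
Y = -10
A(c) = c²
k(R, b) = -1 + b/5 (k(R, b) = b/5 - 1*(-1)² = b/5 - 1*1 = b/5 - 1 = -1 + b/5)
P = -54 (P = (3*6)*(-1 + (⅕)*(-10)) = 18*(-1 - 2) = 18*(-3) = -54)
T(-21)*(P + 232) = (-21)²*(-54 + 232) = 441*178 = 78498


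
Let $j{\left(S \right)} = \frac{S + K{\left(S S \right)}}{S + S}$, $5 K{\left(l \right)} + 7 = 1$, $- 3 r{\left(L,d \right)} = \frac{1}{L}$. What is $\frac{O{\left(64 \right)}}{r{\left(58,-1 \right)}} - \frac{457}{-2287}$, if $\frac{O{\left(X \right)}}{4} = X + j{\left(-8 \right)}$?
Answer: $- \frac{513934642}{11435} \approx -44944.0$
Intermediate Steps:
$r{\left(L,d \right)} = - \frac{1}{3 L}$
$K{\left(l \right)} = - \frac{6}{5}$ ($K{\left(l \right)} = - \frac{7}{5} + \frac{1}{5} \cdot 1 = - \frac{7}{5} + \frac{1}{5} = - \frac{6}{5}$)
$j{\left(S \right)} = \frac{- \frac{6}{5} + S}{2 S}$ ($j{\left(S \right)} = \frac{S - \frac{6}{5}}{S + S} = \frac{- \frac{6}{5} + S}{2 S}$)
$O{\left(X \right)} = \frac{23}{10} + 4 X$ ($O{\left(X \right)} = 4 \left(X + \frac{-6 + 5 \left(-8\right)}{10 \left(-8\right)}\right) = 4 \left(X + \frac{1}{10} \left(- \frac{1}{8}\right) \left(-6 - 40\right)\right) = 4 \left(X + \frac{1}{10} \left(- \frac{1}{8}\right) \left(-46\right)\right) = 4 \left(X + \frac{23}{40}\right) = 4 \left(\frac{23}{40} + X\right) = \frac{23}{10} + 4 X$)
$\frac{O{\left(64 \right)}}{r{\left(58,-1 \right)}} - \frac{457}{-2287} = \frac{\frac{23}{10} + 4 \cdot 64}{\left(- \frac{1}{3}\right) \frac{1}{58}} - \frac{457}{-2287} = \frac{\frac{23}{10} + 256}{\left(- \frac{1}{3}\right) \frac{1}{58}} - - \frac{457}{2287} = \frac{2583}{10 \left(- \frac{1}{174}\right)} + \frac{457}{2287} = \frac{2583}{10} \left(-174\right) + \frac{457}{2287} = - \frac{224721}{5} + \frac{457}{2287} = - \frac{513934642}{11435}$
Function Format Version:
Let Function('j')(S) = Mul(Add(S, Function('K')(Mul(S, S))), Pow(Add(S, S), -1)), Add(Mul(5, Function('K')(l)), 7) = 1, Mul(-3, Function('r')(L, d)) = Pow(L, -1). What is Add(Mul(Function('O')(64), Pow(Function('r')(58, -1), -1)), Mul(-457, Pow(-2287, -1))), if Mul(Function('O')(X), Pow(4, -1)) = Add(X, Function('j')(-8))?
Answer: Rational(-513934642, 11435) ≈ -44944.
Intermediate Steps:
Function('r')(L, d) = Mul(Rational(-1, 3), Pow(L, -1))
Function('K')(l) = Rational(-6, 5) (Function('K')(l) = Add(Rational(-7, 5), Mul(Rational(1, 5), 1)) = Add(Rational(-7, 5), Rational(1, 5)) = Rational(-6, 5))
Function('j')(S) = Mul(Rational(1, 2), Pow(S, -1), Add(Rational(-6, 5), S)) (Function('j')(S) = Mul(Add(S, Rational(-6, 5)), Pow(Add(S, S), -1)) = Mul(Add(Rational(-6, 5), S), Pow(Mul(2, S), -1)) = Mul(Add(Rational(-6, 5), S), Mul(Rational(1, 2), Pow(S, -1))) = Mul(Rational(1, 2), Pow(S, -1), Add(Rational(-6, 5), S)))
Function('O')(X) = Add(Rational(23, 10), Mul(4, X)) (Function('O')(X) = Mul(4, Add(X, Mul(Rational(1, 10), Pow(-8, -1), Add(-6, Mul(5, -8))))) = Mul(4, Add(X, Mul(Rational(1, 10), Rational(-1, 8), Add(-6, -40)))) = Mul(4, Add(X, Mul(Rational(1, 10), Rational(-1, 8), -46))) = Mul(4, Add(X, Rational(23, 40))) = Mul(4, Add(Rational(23, 40), X)) = Add(Rational(23, 10), Mul(4, X)))
Add(Mul(Function('O')(64), Pow(Function('r')(58, -1), -1)), Mul(-457, Pow(-2287, -1))) = Add(Mul(Add(Rational(23, 10), Mul(4, 64)), Pow(Mul(Rational(-1, 3), Pow(58, -1)), -1)), Mul(-457, Pow(-2287, -1))) = Add(Mul(Add(Rational(23, 10), 256), Pow(Mul(Rational(-1, 3), Rational(1, 58)), -1)), Mul(-457, Rational(-1, 2287))) = Add(Mul(Rational(2583, 10), Pow(Rational(-1, 174), -1)), Rational(457, 2287)) = Add(Mul(Rational(2583, 10), -174), Rational(457, 2287)) = Add(Rational(-224721, 5), Rational(457, 2287)) = Rational(-513934642, 11435)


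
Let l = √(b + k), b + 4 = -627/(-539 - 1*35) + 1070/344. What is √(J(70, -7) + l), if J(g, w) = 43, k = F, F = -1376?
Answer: √(26195648332 + 24682*I*√838137200873)/24682 ≈ 7.0635 + 2.6256*I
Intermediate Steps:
b = 10011/49364 (b = -4 + (-627/(-539 - 1*35) + 1070/344) = -4 + (-627/(-539 - 35) + 1070*(1/344)) = -4 + (-627/(-574) + 535/172) = -4 + (-627*(-1/574) + 535/172) = -4 + (627/574 + 535/172) = -4 + 207467/49364 = 10011/49364 ≈ 0.20280)
k = -1376
l = I*√838137200873/24682 (l = √(10011/49364 - 1376) = √(-67914853/49364) = I*√838137200873/24682 ≈ 37.092*I)
√(J(70, -7) + l) = √(43 + I*√838137200873/24682)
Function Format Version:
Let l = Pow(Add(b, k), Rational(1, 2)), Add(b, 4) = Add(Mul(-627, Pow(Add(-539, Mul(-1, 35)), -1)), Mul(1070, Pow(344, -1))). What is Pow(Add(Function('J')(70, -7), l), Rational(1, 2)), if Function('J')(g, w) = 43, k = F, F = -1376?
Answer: Mul(Rational(1, 24682), Pow(Add(26195648332, Mul(24682, I, Pow(838137200873, Rational(1, 2)))), Rational(1, 2))) ≈ Add(7.0635, Mul(2.6256, I))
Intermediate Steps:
b = Rational(10011, 49364) (b = Add(-4, Add(Mul(-627, Pow(Add(-539, Mul(-1, 35)), -1)), Mul(1070, Pow(344, -1)))) = Add(-4, Add(Mul(-627, Pow(Add(-539, -35), -1)), Mul(1070, Rational(1, 344)))) = Add(-4, Add(Mul(-627, Pow(-574, -1)), Rational(535, 172))) = Add(-4, Add(Mul(-627, Rational(-1, 574)), Rational(535, 172))) = Add(-4, Add(Rational(627, 574), Rational(535, 172))) = Add(-4, Rational(207467, 49364)) = Rational(10011, 49364) ≈ 0.20280)
k = -1376
l = Mul(Rational(1, 24682), I, Pow(838137200873, Rational(1, 2))) (l = Pow(Add(Rational(10011, 49364), -1376), Rational(1, 2)) = Pow(Rational(-67914853, 49364), Rational(1, 2)) = Mul(Rational(1, 24682), I, Pow(838137200873, Rational(1, 2))) ≈ Mul(37.092, I))
Pow(Add(Function('J')(70, -7), l), Rational(1, 2)) = Pow(Add(43, Mul(Rational(1, 24682), I, Pow(838137200873, Rational(1, 2)))), Rational(1, 2))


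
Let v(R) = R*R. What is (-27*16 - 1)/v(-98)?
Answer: -433/9604 ≈ -0.045085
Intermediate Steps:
v(R) = R²
(-27*16 - 1)/v(-98) = (-27*16 - 1)/((-98)²) = (-432 - 1)/9604 = -433*1/9604 = -433/9604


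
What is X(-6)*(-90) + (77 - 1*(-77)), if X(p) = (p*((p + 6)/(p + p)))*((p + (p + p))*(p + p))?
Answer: 154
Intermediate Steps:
X(p) = 6*p²*(3 + p/2) (X(p) = (p*((6 + p)/((2*p))))*((p + 2*p)*(2*p)) = (p*((6 + p)*(1/(2*p))))*((3*p)*(2*p)) = (p*((6 + p)/(2*p)))*(6*p²) = (3 + p/2)*(6*p²) = 6*p²*(3 + p/2))
X(-6)*(-90) + (77 - 1*(-77)) = (3*(-6)²*(6 - 6))*(-90) + (77 - 1*(-77)) = (3*36*0)*(-90) + (77 + 77) = 0*(-90) + 154 = 0 + 154 = 154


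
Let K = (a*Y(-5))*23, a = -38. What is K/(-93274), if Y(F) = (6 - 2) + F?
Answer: -437/46637 ≈ -0.0093702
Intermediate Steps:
Y(F) = 4 + F
K = 874 (K = -38*(4 - 5)*23 = -38*(-1)*23 = 38*23 = 874)
K/(-93274) = 874/(-93274) = 874*(-1/93274) = -437/46637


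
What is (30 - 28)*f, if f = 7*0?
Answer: 0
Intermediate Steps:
f = 0
(30 - 28)*f = (30 - 28)*0 = 2*0 = 0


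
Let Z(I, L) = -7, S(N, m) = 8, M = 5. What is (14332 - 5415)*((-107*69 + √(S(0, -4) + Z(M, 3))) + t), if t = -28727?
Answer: -321983953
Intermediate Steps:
(14332 - 5415)*((-107*69 + √(S(0, -4) + Z(M, 3))) + t) = (14332 - 5415)*((-107*69 + √(8 - 7)) - 28727) = 8917*((-7383 + √1) - 28727) = 8917*((-7383 + 1) - 28727) = 8917*(-7382 - 28727) = 8917*(-36109) = -321983953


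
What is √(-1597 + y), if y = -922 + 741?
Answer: I*√1778 ≈ 42.166*I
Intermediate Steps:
y = -181
√(-1597 + y) = √(-1597 - 181) = √(-1778) = I*√1778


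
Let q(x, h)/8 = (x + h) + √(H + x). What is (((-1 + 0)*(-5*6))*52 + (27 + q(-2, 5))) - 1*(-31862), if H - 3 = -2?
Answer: 33473 + 8*I ≈ 33473.0 + 8.0*I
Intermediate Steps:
H = 1 (H = 3 - 2 = 1)
q(x, h) = 8*h + 8*x + 8*√(1 + x) (q(x, h) = 8*((x + h) + √(1 + x)) = 8*((h + x) + √(1 + x)) = 8*(h + x + √(1 + x)) = 8*h + 8*x + 8*√(1 + x))
(((-1 + 0)*(-5*6))*52 + (27 + q(-2, 5))) - 1*(-31862) = (((-1 + 0)*(-5*6))*52 + (27 + (8*5 + 8*(-2) + 8*√(1 - 2)))) - 1*(-31862) = (-1*(-30)*52 + (27 + (40 - 16 + 8*√(-1)))) + 31862 = (30*52 + (27 + (40 - 16 + 8*I))) + 31862 = (1560 + (27 + (24 + 8*I))) + 31862 = (1560 + (51 + 8*I)) + 31862 = (1611 + 8*I) + 31862 = 33473 + 8*I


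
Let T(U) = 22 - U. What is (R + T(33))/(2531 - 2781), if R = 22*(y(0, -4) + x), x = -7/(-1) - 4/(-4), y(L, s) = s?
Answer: -77/250 ≈ -0.30800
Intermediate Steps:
x = 8 (x = -7*(-1) - 4*(-1/4) = 7 + 1 = 8)
R = 88 (R = 22*(-4 + 8) = 22*4 = 88)
(R + T(33))/(2531 - 2781) = (88 + (22 - 1*33))/(2531 - 2781) = (88 + (22 - 33))/(-250) = (88 - 11)*(-1/250) = 77*(-1/250) = -77/250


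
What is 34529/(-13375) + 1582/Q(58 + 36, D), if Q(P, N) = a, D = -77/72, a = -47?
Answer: -22782113/628625 ≈ -36.241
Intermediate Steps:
D = -77/72 (D = -77*1/72 = -77/72 ≈ -1.0694)
Q(P, N) = -47
34529/(-13375) + 1582/Q(58 + 36, D) = 34529/(-13375) + 1582/(-47) = 34529*(-1/13375) + 1582*(-1/47) = -34529/13375 - 1582/47 = -22782113/628625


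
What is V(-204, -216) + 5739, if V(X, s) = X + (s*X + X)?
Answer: 49395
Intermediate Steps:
V(X, s) = 2*X + X*s (V(X, s) = X + (X*s + X) = X + (X + X*s) = 2*X + X*s)
V(-204, -216) + 5739 = -204*(2 - 216) + 5739 = -204*(-214) + 5739 = 43656 + 5739 = 49395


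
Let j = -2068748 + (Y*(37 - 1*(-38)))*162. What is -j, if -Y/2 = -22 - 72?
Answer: -215452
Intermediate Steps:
Y = 188 (Y = -2*(-22 - 72) = -2*(-94) = 188)
j = 215452 (j = -2068748 + (188*(37 - 1*(-38)))*162 = -2068748 + (188*(37 + 38))*162 = -2068748 + (188*75)*162 = -2068748 + 14100*162 = -2068748 + 2284200 = 215452)
-j = -1*215452 = -215452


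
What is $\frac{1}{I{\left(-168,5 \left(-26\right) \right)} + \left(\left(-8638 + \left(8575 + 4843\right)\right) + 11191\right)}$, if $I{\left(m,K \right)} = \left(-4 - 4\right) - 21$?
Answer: $\frac{1}{15942} \approx 6.2727 \cdot 10^{-5}$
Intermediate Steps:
$I{\left(m,K \right)} = -29$ ($I{\left(m,K \right)} = -8 - 21 = -29$)
$\frac{1}{I{\left(-168,5 \left(-26\right) \right)} + \left(\left(-8638 + \left(8575 + 4843\right)\right) + 11191\right)} = \frac{1}{-29 + \left(\left(-8638 + \left(8575 + 4843\right)\right) + 11191\right)} = \frac{1}{-29 + \left(\left(-8638 + 13418\right) + 11191\right)} = \frac{1}{-29 + \left(4780 + 11191\right)} = \frac{1}{-29 + 15971} = \frac{1}{15942}$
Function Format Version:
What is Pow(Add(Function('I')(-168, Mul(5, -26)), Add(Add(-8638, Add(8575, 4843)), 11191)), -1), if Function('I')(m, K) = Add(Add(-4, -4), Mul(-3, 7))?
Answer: Rational(1, 15942) ≈ 6.2727e-5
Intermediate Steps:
Function('I')(m, K) = -29 (Function('I')(m, K) = Add(-8, -21) = -29)
Pow(Add(Function('I')(-168, Mul(5, -26)), Add(Add(-8638, Add(8575, 4843)), 11191)), -1) = Pow(Add(-29, Add(Add(-8638, Add(8575, 4843)), 11191)), -1) = Pow(Add(-29, Add(Add(-8638, 13418), 11191)), -1) = Pow(Add(-29, Add(4780, 11191)), -1) = Pow(Add(-29, 15971), -1) = Pow(15942, -1) = Rational(1, 15942)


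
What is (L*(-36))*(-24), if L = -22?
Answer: -19008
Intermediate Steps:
(L*(-36))*(-24) = -22*(-36)*(-24) = 792*(-24) = -19008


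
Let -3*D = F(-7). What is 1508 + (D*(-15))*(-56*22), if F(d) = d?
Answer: 44628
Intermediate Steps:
D = 7/3 (D = -⅓*(-7) = 7/3 ≈ 2.3333)
1508 + (D*(-15))*(-56*22) = 1508 + ((7/3)*(-15))*(-56*22) = 1508 - 35*(-1232) = 1508 + 43120 = 44628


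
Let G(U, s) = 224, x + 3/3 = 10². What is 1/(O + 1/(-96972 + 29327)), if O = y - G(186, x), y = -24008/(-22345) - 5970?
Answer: -302305505/1872155498207 ≈ -0.00016147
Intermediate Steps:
x = 99 (x = -1 + 10² = -1 + 100 = 99)
y = -133375642/22345 (y = -24008*(-1/22345) - 5970 = 24008/22345 - 5970 = -133375642/22345 ≈ -5968.9)
O = -138380922/22345 (O = -133375642/22345 - 1*224 = -133375642/22345 - 224 = -138380922/22345 ≈ -6192.9)
1/(O + 1/(-96972 + 29327)) = 1/(-138380922/22345 + 1/(-96972 + 29327)) = 1/(-138380922/22345 + 1/(-67645)) = 1/(-138380922/22345 - 1/67645) = 1/(-1872155498207/302305505) = -302305505/1872155498207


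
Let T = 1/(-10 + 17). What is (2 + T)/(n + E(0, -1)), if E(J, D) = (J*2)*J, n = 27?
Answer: 5/63 ≈ 0.079365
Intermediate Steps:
E(J, D) = 2*J² (E(J, D) = (2*J)*J = 2*J²)
T = ⅐ (T = 1/7 = ⅐ ≈ 0.14286)
(2 + T)/(n + E(0, -1)) = (2 + ⅐)/(27 + 2*0²) = (15/7)/(27 + 2*0) = (15/7)/(27 + 0) = (15/7)/27 = (1/27)*(15/7) = 5/63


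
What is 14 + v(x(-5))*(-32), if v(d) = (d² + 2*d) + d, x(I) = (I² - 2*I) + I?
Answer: -31666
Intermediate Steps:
x(I) = I² - I
v(d) = d² + 3*d
14 + v(x(-5))*(-32) = 14 + ((-5*(-1 - 5))*(3 - 5*(-1 - 5)))*(-32) = 14 + ((-5*(-6))*(3 - 5*(-6)))*(-32) = 14 + (30*(3 + 30))*(-32) = 14 + (30*33)*(-32) = 14 + 990*(-32) = 14 - 31680 = -31666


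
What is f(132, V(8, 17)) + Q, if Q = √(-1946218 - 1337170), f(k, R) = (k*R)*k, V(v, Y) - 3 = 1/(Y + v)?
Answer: 1324224/25 + 2*I*√820847 ≈ 52969.0 + 1812.0*I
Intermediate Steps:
V(v, Y) = 3 + 1/(Y + v)
f(k, R) = R*k² (f(k, R) = (R*k)*k = R*k²)
Q = 2*I*√820847 (Q = √(-3283388) = 2*I*√820847 ≈ 1812.0*I)
f(132, V(8, 17)) + Q = ((1 + 3*17 + 3*8)/(17 + 8))*132² + 2*I*√820847 = ((1 + 51 + 24)/25)*17424 + 2*I*√820847 = ((1/25)*76)*17424 + 2*I*√820847 = (76/25)*17424 + 2*I*√820847 = 1324224/25 + 2*I*√820847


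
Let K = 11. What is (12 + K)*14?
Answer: 322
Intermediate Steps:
(12 + K)*14 = (12 + 11)*14 = 23*14 = 322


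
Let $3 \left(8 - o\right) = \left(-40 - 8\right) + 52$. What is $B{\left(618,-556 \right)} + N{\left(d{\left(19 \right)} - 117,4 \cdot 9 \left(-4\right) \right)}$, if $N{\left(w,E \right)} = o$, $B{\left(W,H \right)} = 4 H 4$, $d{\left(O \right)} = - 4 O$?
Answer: $- \frac{26668}{3} \approx -8889.3$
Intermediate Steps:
$o = \frac{20}{3}$ ($o = 8 - \frac{\left(-40 - 8\right) + 52}{3} = 8 - \frac{-48 + 52}{3} = 8 - \frac{4}{3} = \frac{20}{3} \approx 6.6667$)
$B{\left(W,H \right)} = 16 H$
$N{\left(w,E \right)} = \frac{20}{3}$
$B{\left(618,-556 \right)} + N{\left(d{\left(19 \right)} - 117,4 \cdot 9 \left(-4\right) \right)} = 16 \left(-556\right) + \frac{20}{3} = -8896 + \frac{20}{3} = - \frac{26668}{3}$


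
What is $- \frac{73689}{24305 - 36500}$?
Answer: $\frac{24563}{4065} \approx 6.0426$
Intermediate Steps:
$- \frac{73689}{24305 - 36500} = - \frac{73689}{-12195} = \left(-73689\right) \left(- \frac{1}{12195}\right) = \frac{24563}{4065}$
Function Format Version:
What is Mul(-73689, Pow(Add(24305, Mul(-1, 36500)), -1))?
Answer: Rational(24563, 4065) ≈ 6.0426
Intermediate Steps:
Mul(-73689, Pow(Add(24305, Mul(-1, 36500)), -1)) = Mul(-73689, Pow(Add(24305, -36500), -1)) = Mul(-73689, Pow(-12195, -1)) = Mul(-73689, Rational(-1, 12195)) = Rational(24563, 4065)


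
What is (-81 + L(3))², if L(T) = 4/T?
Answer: 57121/9 ≈ 6346.8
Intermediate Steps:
(-81 + L(3))² = (-81 + 4/3)² = (-239/3)² = 57121/9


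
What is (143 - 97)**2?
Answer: 2116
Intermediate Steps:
(143 - 97)**2 = 46**2 = 2116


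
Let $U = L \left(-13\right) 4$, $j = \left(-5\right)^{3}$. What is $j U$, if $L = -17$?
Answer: $-110500$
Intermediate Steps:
$j = -125$
$U = 884$ ($U = \left(-17\right) \left(-13\right) 4 = 221 \cdot 4 = 884$)
$j U = \left(-125\right) 884 = -110500$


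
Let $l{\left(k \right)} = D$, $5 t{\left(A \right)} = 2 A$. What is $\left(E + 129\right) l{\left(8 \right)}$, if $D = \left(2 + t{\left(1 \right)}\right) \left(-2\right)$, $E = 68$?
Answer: $- \frac{4728}{5} \approx -945.6$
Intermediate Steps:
$t{\left(A \right)} = \frac{2 A}{5}$
$D = - \frac{24}{5}$ ($D = \left(2 + \frac{2}{5} \cdot 1\right) \left(-2\right) = \left(2 + \frac{2}{5}\right) \left(-2\right) = \frac{12}{5} \left(-2\right) = - \frac{24}{5} \approx -4.8$)
$l{\left(k \right)} = - \frac{24}{5}$
$\left(E + 129\right) l{\left(8 \right)} = \left(68 + 129\right) \left(- \frac{24}{5}\right) = 197 \left(- \frac{24}{5}\right) = - \frac{4728}{5}$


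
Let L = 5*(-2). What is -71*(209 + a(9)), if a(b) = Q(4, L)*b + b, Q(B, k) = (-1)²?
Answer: -16117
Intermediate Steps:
L = -10
Q(B, k) = 1
a(b) = 2*b (a(b) = 1*b + b = b + b = 2*b)
-71*(209 + a(9)) = -71*(209 + 2*9) = -71*(209 + 18) = -71*227 = -16117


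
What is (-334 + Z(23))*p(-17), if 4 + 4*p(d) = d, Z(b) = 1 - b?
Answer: 1869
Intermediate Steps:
p(d) = -1 + d/4
(-334 + Z(23))*p(-17) = (-334 + (1 - 1*23))*(-1 + (¼)*(-17)) = (-334 + (1 - 23))*(-1 - 17/4) = (-334 - 22)*(-21/4) = -356*(-21/4) = 1869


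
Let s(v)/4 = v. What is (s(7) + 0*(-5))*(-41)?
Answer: -1148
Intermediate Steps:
s(v) = 4*v
(s(7) + 0*(-5))*(-41) = (4*7 + 0*(-5))*(-41) = (28 + 0)*(-41) = 28*(-41) = -1148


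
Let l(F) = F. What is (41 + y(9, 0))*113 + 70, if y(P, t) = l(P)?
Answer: 5720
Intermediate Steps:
y(P, t) = P
(41 + y(9, 0))*113 + 70 = (41 + 9)*113 + 70 = 50*113 + 70 = 5650 + 70 = 5720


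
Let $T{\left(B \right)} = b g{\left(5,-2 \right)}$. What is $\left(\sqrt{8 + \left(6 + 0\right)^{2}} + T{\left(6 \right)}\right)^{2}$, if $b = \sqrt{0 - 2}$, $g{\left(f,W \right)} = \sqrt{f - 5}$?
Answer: $44$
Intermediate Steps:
$g{\left(f,W \right)} = \sqrt{-5 + f}$
$b = i \sqrt{2}$ ($b = \sqrt{-2} = i \sqrt{2} \approx 1.4142 i$)
$T{\left(B \right)} = 0$ ($T{\left(B \right)} = i \sqrt{2} \sqrt{-5 + 5} = i \sqrt{2} \sqrt{0} = i \sqrt{2} \cdot 0 = 0$)
$\left(\sqrt{8 + \left(6 + 0\right)^{2}} + T{\left(6 \right)}\right)^{2} = \left(\sqrt{8 + \left(6 + 0\right)^{2}} + 0\right)^{2} = \left(\sqrt{8 + 6^{2}} + 0\right)^{2} = \left(\sqrt{8 + 36} + 0\right)^{2} = \left(\sqrt{44} + 0\right)^{2} = \left(2 \sqrt{11} + 0\right)^{2} = \left(2 \sqrt{11}\right)^{2} = 44$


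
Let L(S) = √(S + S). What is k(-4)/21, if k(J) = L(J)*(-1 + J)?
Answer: -10*I*√2/21 ≈ -0.67344*I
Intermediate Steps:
L(S) = √2*√S (L(S) = √(2*S) = √2*√S)
k(J) = √2*√J*(-1 + J) (k(J) = (√2*√J)*(-1 + J) = √2*√J*(-1 + J))
k(-4)/21 = (√2*√(-4)*(-1 - 4))/21 = (√2*(2*I)*(-5))*(1/21) = -10*I*√2*(1/21) = -10*I*√2/21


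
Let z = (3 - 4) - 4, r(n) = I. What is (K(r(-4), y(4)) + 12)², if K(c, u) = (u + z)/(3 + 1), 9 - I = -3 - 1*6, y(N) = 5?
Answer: 144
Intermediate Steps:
I = 18 (I = 9 - (-3 - 1*6) = 9 - (-3 - 6) = 9 - 1*(-9) = 9 + 9 = 18)
r(n) = 18
z = -5 (z = -1 - 4 = -5)
K(c, u) = -5/4 + u/4 (K(c, u) = (u - 5)/(3 + 1) = (-5 + u)/4 = (-5 + u)*(¼) = -5/4 + u/4)
(K(r(-4), y(4)) + 12)² = ((-5/4 + (¼)*5) + 12)² = ((-5/4 + 5/4) + 12)² = (0 + 12)² = 12² = 144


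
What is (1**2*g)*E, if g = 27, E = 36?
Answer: 972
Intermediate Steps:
(1**2*g)*E = (1**2*27)*36 = (1*27)*36 = 27*36 = 972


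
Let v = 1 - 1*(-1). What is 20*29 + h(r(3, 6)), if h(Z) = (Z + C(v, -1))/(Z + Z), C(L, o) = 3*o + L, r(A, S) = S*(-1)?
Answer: 6967/12 ≈ 580.58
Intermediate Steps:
v = 2 (v = 1 + 1 = 2)
r(A, S) = -S
C(L, o) = L + 3*o
h(Z) = (-1 + Z)/(2*Z) (h(Z) = (Z + (2 + 3*(-1)))/(Z + Z) = (Z + (2 - 3))/((2*Z)) = (Z - 1)*(1/(2*Z)) = (-1 + Z)*(1/(2*Z)) = (-1 + Z)/(2*Z))
20*29 + h(r(3, 6)) = 20*29 + (-1 - 1*6)/(2*((-1*6))) = 580 + (½)*(-1 - 6)/(-6) = 580 + (½)*(-⅙)*(-7) = 580 + 7/12 = 6967/12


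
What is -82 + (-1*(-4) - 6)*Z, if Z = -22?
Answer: -38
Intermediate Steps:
-82 + (-1*(-4) - 6)*Z = -82 + (-1*(-4) - 6)*(-22) = -82 + (4 - 6)*(-22) = -82 - 2*(-22) = -82 + 44 = -38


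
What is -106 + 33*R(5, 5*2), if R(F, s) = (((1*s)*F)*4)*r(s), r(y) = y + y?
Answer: 131894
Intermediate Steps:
r(y) = 2*y
R(F, s) = 8*F*s² (R(F, s) = (((1*s)*F)*4)*(2*s) = ((s*F)*4)*(2*s) = ((F*s)*4)*(2*s) = (4*F*s)*(2*s) = 8*F*s²)
-106 + 33*R(5, 5*2) = -106 + 33*(8*5*(5*2)²) = -106 + 33*(8*5*10²) = -106 + 33*(8*5*100) = -106 + 33*4000 = -106 + 132000 = 131894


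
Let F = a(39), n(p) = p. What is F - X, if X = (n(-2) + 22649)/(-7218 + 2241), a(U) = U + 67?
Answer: 183403/1659 ≈ 110.55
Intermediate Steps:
a(U) = 67 + U
F = 106 (F = 67 + 39 = 106)
X = -7549/1659 (X = (-2 + 22649)/(-7218 + 2241) = 22647/(-4977) = 22647*(-1/4977) = -7549/1659 ≈ -4.5503)
F - X = 106 - 1*(-7549/1659) = 106 + 7549/1659 = 183403/1659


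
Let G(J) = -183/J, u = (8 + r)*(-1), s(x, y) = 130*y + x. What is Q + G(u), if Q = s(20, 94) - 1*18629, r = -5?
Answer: -6328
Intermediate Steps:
s(x, y) = x + 130*y
Q = -6389 (Q = (20 + 130*94) - 1*18629 = (20 + 12220) - 18629 = 12240 - 18629 = -6389)
u = -3 (u = (8 - 5)*(-1) = 3*(-1) = -3)
Q + G(u) = -6389 - 183/(-3) = -6389 - 183*(-⅓) = -6389 + 61 = -6328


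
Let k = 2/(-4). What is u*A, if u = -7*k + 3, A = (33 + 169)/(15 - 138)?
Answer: -1313/123 ≈ -10.675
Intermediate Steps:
A = -202/123 (A = 202/(-123) = 202*(-1/123) = -202/123 ≈ -1.6423)
k = -½ (k = 2*(-¼) = -½ ≈ -0.50000)
u = 13/2 (u = -7*(-½) + 3 = 7/2 + 3 = 13/2 ≈ 6.5000)
u*A = (13/2)*(-202/123) = -1313/123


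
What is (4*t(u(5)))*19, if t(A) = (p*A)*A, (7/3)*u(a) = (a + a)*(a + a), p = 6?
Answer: 41040000/49 ≈ 8.3755e+5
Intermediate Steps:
u(a) = 12*a²/7 (u(a) = 3*((a + a)*(a + a))/7 = 3*((2*a)*(2*a))/7 = 3*(4*a²)/7 = 12*a²/7)
t(A) = 6*A² (t(A) = (6*A)*A = 6*A²)
(4*t(u(5)))*19 = (4*(6*((12/7)*5²)²))*19 = (4*(6*((12/7)*25)²))*19 = (4*(6*(300/7)²))*19 = (4*(6*(90000/49)))*19 = (4*(540000/49))*19 = (2160000/49)*19 = 41040000/49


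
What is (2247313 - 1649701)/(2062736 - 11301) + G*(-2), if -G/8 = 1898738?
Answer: 62322202022092/2051435 ≈ 3.0380e+7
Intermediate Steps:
G = -15189904 (G = -8*1898738 = -15189904)
(2247313 - 1649701)/(2062736 - 11301) + G*(-2) = (2247313 - 1649701)/(2062736 - 11301) - 15189904*(-2) = 597612/2051435 + 30379808 = 62322202022092/2051435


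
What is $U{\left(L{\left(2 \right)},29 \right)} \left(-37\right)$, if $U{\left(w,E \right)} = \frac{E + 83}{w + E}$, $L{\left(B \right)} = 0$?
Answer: $- \frac{4144}{29} \approx -142.9$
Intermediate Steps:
$U{\left(w,E \right)} = \frac{83 + E}{E + w}$
$U{\left(L{\left(2 \right)},29 \right)} \left(-37\right) = \frac{83 + 29}{29 + 0} \left(-37\right) = \frac{1}{29} \cdot 112 \left(-37\right) = \frac{112}{29} \left(-37\right) = - \frac{4144}{29}$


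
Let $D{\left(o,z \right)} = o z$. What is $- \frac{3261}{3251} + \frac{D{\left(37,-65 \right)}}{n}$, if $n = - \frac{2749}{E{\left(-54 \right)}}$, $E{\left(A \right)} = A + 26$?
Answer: $- \frac{227886829}{8936999} \approx -25.499$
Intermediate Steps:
$E{\left(A \right)} = 26 + A$
$n = \frac{2749}{28}$ ($n = - \frac{2749}{26 - 54} = - \frac{2749}{-28} = \left(-2749\right) \left(- \frac{1}{28}\right) = \frac{2749}{28} \approx 98.179$)
$- \frac{3261}{3251} + \frac{D{\left(37,-65 \right)}}{n} = - \frac{3261}{3251} + \frac{37 \left(-65\right)}{\frac{2749}{28}} = \left(-3261\right) \frac{1}{3251} - \frac{67340}{2749} = - \frac{3261}{3251} - \frac{67340}{2749} = - \frac{227886829}{8936999}$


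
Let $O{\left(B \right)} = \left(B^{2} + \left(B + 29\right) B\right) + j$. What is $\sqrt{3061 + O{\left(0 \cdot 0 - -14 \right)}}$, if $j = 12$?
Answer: $7 \sqrt{79} \approx 62.217$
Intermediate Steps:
$O{\left(B \right)} = 12 + B^{2} + B \left(29 + B\right)$ ($O{\left(B \right)} = \left(B^{2} + \left(B + 29\right) B\right) + 12 = \left(B^{2} + \left(29 + B\right) B\right) + 12 = \left(B^{2} + B \left(29 + B\right)\right) + 12 = 12 + B^{2} + B \left(29 + B\right)$)
$\sqrt{3061 + O{\left(0 \cdot 0 - -14 \right)}} = \sqrt{3061 + \left(12 + 2 \left(0 \cdot 0 - -14\right)^{2} + 29 \left(0 \cdot 0 - -14\right)\right)} = \sqrt{3061 + \left(12 + 2 \left(0 + 14\right)^{2} + 29 \left(0 + 14\right)\right)} = \sqrt{3061 + \left(12 + 2 \cdot 14^{2} + 29 \cdot 14\right)} = \sqrt{3061 + \left(12 + 2 \cdot 196 + 406\right)} = \sqrt{3061 + \left(12 + 392 + 406\right)} = \sqrt{3061 + 810} = \sqrt{3871} = 7 \sqrt{79}$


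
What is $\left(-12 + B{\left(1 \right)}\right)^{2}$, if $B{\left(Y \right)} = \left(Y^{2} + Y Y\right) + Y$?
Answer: $81$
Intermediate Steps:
$B{\left(Y \right)} = Y + 2 Y^{2}$ ($B{\left(Y \right)} = \left(Y^{2} + Y^{2}\right) + Y = 2 Y^{2} + Y = Y + 2 Y^{2}$)
$\left(-12 + B{\left(1 \right)}\right)^{2} = \left(-12 + 1 \left(1 + 2 \cdot 1\right)\right)^{2} = \left(-12 + 1 \left(1 + 2\right)\right)^{2} = \left(-12 + 1 \cdot 3\right)^{2} = \left(-12 + 3\right)^{2} = \left(-9\right)^{2} = 81$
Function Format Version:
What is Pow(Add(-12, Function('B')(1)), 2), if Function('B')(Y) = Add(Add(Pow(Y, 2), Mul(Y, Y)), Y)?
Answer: 81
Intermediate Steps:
Function('B')(Y) = Add(Y, Mul(2, Pow(Y, 2))) (Function('B')(Y) = Add(Add(Pow(Y, 2), Pow(Y, 2)), Y) = Add(Mul(2, Pow(Y, 2)), Y) = Add(Y, Mul(2, Pow(Y, 2))))
Pow(Add(-12, Function('B')(1)), 2) = Pow(Add(-12, Mul(1, Add(1, Mul(2, 1)))), 2) = Pow(Add(-12, Mul(1, Add(1, 2))), 2) = Pow(Add(-12, Mul(1, 3)), 2) = Pow(Add(-12, 3), 2) = Pow(-9, 2) = 81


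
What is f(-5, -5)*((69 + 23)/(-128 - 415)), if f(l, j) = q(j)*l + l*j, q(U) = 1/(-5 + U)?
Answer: -782/181 ≈ -4.3204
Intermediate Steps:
f(l, j) = j*l + l/(-5 + j) (f(l, j) = l/(-5 + j) + l*j = l/(-5 + j) + j*l = j*l + l/(-5 + j))
f(-5, -5)*((69 + 23)/(-128 - 415)) = (-5*(1 - 5*(-5 - 5))/(-5 - 5))*((69 + 23)/(-128 - 415)) = (-5*(1 - 5*(-10))/(-10))*(92/(-543)) = (-5*(-⅒)*(1 + 50))*(92*(-1/543)) = -5*(-⅒)*51*(-92/543) = (51/2)*(-92/543) = -782/181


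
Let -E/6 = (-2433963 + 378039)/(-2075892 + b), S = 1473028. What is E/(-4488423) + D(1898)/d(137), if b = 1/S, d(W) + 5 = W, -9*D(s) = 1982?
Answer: -4533791998984657045789/2717532375860438220150 ≈ -1.6683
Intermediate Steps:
D(s) = -1982/9 (D(s) = -1/9*1982 = -1982/9)
d(W) = -5 + W
b = 1/1473028 ≈ 6.7887e-7
E = -18170601707232/3057847040975 (E = -6*(-2433963 + 378039)/(-2075892 + 1/1473028) = -(-12335544)/(-3057847040975/1473028) = -(-12335544)*(-1473028)/3057847040975 = -6*3028433617872/3057847040975 = -18170601707232/3057847040975 ≈ -5.9423)
E/(-4488423) + D(1898)/d(137) = -18170601707232/3057847040975/(-4488423) - 1982/(9*(-5 + 137)) = -18170601707232/3057847040975*(-1/4488423) - 1982/9/132 = 6056867235744/4574970329731377475 - 1982/9*1/132 = 6056867235744/4574970329731377475 - 991/594 = -4533791998984657045789/2717532375860438220150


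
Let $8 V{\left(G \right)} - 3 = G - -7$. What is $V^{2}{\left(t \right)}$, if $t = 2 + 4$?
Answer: $4$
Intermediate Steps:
$t = 6$
$V{\left(G \right)} = \frac{5}{4} + \frac{G}{8}$ ($V{\left(G \right)} = \frac{3}{8} + \frac{G - -7}{8} = \frac{3}{8} + \frac{G + 7}{8} = \frac{3}{8} + \frac{7 + G}{8} = \frac{3}{8} + \left(\frac{7}{8} + \frac{G}{8}\right) = \frac{5}{4} + \frac{G}{8}$)
$V^{2}{\left(t \right)} = \left(\frac{5}{4} + \frac{1}{8} \cdot 6\right)^{2} = \left(\frac{5}{4} + \frac{3}{4}\right)^{2} = 2^{2} = 4$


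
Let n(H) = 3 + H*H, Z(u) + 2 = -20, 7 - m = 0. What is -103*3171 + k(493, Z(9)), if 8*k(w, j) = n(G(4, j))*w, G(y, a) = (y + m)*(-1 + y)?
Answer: -518637/2 ≈ -2.5932e+5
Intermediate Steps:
m = 7 (m = 7 - 1*0 = 7 + 0 = 7)
Z(u) = -22 (Z(u) = -2 - 20 = -22)
G(y, a) = (-1 + y)*(7 + y) (G(y, a) = (y + 7)*(-1 + y) = (7 + y)*(-1 + y) = (-1 + y)*(7 + y))
n(H) = 3 + H²
k(w, j) = 273*w/2 (k(w, j) = ((3 + (-7 + 4² + 6*4)²)*w)/8 = ((3 + (-7 + 16 + 24)²)*w)/8 = ((3 + 33²)*w)/8 = ((3 + 1089)*w)/8 = (1092*w)/8 = 273*w/2)
-103*3171 + k(493, Z(9)) = -103*3171 + (273/2)*493 = -326613 + 134589/2 = -518637/2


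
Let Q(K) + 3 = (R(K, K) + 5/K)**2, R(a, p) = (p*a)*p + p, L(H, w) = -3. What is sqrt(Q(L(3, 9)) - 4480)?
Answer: I*sqrt(31322)/3 ≈ 58.993*I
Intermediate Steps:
R(a, p) = p + a*p**2 (R(a, p) = (a*p)*p + p = a*p**2 + p = p + a*p**2)
Q(K) = -3 + (5/K + K*(1 + K**2))**2 (Q(K) = -3 + (K*(1 + K*K) + 5/K)**2 = -3 + (K*(1 + K**2) + 5/K)**2 = -3 + (5/K + K*(1 + K**2))**2)
sqrt(Q(L(3, 9)) - 4480) = sqrt((-3 + (5 + (-3)**2 + (-3)**4)**2/(-3)**2) - 4480) = sqrt((-3 + (5 + 9 + 81)**2/9) - 4480) = sqrt((-3 + (1/9)*95**2) - 4480) = sqrt((-3 + (1/9)*9025) - 4480) = sqrt((-3 + 9025/9) - 4480) = sqrt(8998/9 - 4480) = sqrt(-31322/9) = I*sqrt(31322)/3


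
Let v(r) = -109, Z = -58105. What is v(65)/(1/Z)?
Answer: 6333445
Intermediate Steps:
v(65)/(1/Z) = -109/(1/(-58105)) = -109/(-1/58105) = -109*(-58105) = 6333445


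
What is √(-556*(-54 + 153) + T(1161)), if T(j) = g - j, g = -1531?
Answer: 2*I*√14434 ≈ 240.28*I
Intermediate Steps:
T(j) = -1531 - j
√(-556*(-54 + 153) + T(1161)) = √(-556*(-54 + 153) + (-1531 - 1*1161)) = √(-556*99 + (-1531 - 1161)) = √(-55044 - 2692) = √(-57736) = 2*I*√14434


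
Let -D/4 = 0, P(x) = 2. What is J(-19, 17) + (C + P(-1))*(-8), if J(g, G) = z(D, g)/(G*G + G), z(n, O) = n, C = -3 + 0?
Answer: 8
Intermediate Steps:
D = 0 (D = -4*0 = 0)
C = -3
J(g, G) = 0 (J(g, G) = 0/(G*G + G) = 0/(G² + G) = 0/(G + G²) = 0)
J(-19, 17) + (C + P(-1))*(-8) = 0 + (-3 + 2)*(-8) = 0 - 1*(-8) = 0 + 8 = 8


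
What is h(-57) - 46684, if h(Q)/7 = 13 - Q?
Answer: -46194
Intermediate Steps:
h(Q) = 91 - 7*Q (h(Q) = 7*(13 - Q) = 91 - 7*Q)
h(-57) - 46684 = (91 - 7*(-57)) - 46684 = (91 + 399) - 46684 = 490 - 46684 = -46194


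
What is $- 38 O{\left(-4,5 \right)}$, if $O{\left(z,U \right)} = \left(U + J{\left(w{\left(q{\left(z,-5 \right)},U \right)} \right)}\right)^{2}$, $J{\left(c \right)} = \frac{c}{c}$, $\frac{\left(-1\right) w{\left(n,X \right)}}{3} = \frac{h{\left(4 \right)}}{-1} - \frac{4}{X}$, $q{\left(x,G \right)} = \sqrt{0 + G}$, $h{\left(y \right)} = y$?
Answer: $-1368$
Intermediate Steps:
$q{\left(x,G \right)} = \sqrt{G}$
$w{\left(n,X \right)} = 12 + \frac{12}{X}$ ($w{\left(n,X \right)} = - 3 \left(\frac{4}{-1} - \frac{4}{X}\right) = - 3 \left(4 \left(-1\right) - \frac{4}{X}\right) = - 3 \left(-4 - \frac{4}{X}\right) = 12 + \frac{12}{X}$)
$J{\left(c \right)} = 1$
$O{\left(z,U \right)} = \left(1 + U\right)^{2}$ ($O{\left(z,U \right)} = \left(U + 1\right)^{2} = \left(1 + U\right)^{2}$)
$- 38 O{\left(-4,5 \right)} = - 38 \left(1 + 5\right)^{2} = - 38 \cdot 6^{2} = \left(-38\right) 36 = -1368$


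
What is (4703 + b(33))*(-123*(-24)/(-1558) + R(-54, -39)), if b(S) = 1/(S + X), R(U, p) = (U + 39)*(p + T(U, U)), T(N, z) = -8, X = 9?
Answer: 879587731/266 ≈ 3.3067e+6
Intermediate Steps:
R(U, p) = (-8 + p)*(39 + U) (R(U, p) = (U + 39)*(p - 8) = (39 + U)*(-8 + p) = (-8 + p)*(39 + U))
b(S) = 1/(9 + S) (b(S) = 1/(S + 9) = 1/(9 + S))
(4703 + b(33))*(-123*(-24)/(-1558) + R(-54, -39)) = (4703 + 1/(9 + 33))*(-123*(-24)/(-1558) + (-312 - 8*(-54) + 39*(-39) - 54*(-39))) = (4703 + 1/42)*(2952*(-1/1558) + (-312 + 432 - 1521 + 2106)) = (4703 + 1/42)*(-36/19 + 705) = (197527/42)*(13359/19) = 879587731/266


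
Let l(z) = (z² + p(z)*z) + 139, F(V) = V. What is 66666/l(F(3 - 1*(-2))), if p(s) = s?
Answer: 22222/63 ≈ 352.73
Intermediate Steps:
l(z) = 139 + 2*z² (l(z) = (z² + z*z) + 139 = (z² + z²) + 139 = 2*z² + 139 = 139 + 2*z²)
66666/l(F(3 - 1*(-2))) = 66666/(139 + 2*(3 - 1*(-2))²) = 66666/(139 + 2*(3 + 2)²) = 66666/(139 + 2*5²) = 66666/(139 + 2*25) = 66666/(139 + 50) = 66666/189 = 66666*(1/189) = 22222/63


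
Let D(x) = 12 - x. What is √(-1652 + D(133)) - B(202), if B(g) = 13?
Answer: -13 + 3*I*√197 ≈ -13.0 + 42.107*I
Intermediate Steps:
√(-1652 + D(133)) - B(202) = √(-1652 + (12 - 1*133)) - 1*13 = √(-1652 + (12 - 133)) - 13 = √(-1652 - 121) - 13 = √(-1773) - 13 = 3*I*√197 - 13 = -13 + 3*I*√197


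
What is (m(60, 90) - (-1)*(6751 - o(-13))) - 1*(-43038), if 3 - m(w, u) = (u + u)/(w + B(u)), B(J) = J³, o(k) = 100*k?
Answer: 620818889/12151 ≈ 51092.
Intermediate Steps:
m(w, u) = 3 - 2*u/(w + u³) (m(w, u) = 3 - (u + u)/(w + u³) = 3 - 2*u/(w + u³))
(m(60, 90) - (-1)*(6751 - o(-13))) - 1*(-43038) = ((-2*90 + 3*60 + 3*90³)/(60 + 90³) - (-1)*(6751 - 100*(-13))) - 1*(-43038) = ((-180 + 180 + 3*729000)/(60 + 729000) - (-1)*(6751 - 1*(-1300))) + 43038 = ((-180 + 180 + 2187000)/729060 - (-1)*(6751 + 1300)) + 43038 = ((1/729060)*2187000 - (-1)*8051) + 43038 = (36450/12151 - 1*(-8051)) + 43038 = (36450/12151 + 8051) + 43038 = 97864151/12151 + 43038 = 620818889/12151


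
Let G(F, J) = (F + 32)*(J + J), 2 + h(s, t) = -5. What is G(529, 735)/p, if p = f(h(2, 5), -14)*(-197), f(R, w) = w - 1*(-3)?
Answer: 74970/197 ≈ 380.56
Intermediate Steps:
h(s, t) = -7 (h(s, t) = -2 - 5 = -7)
G(F, J) = 2*J*(32 + F) (G(F, J) = (32 + F)*(2*J) = 2*J*(32 + F))
f(R, w) = 3 + w (f(R, w) = w + 3 = 3 + w)
p = 2167 (p = (3 - 14)*(-197) = -11*(-197) = 2167)
G(529, 735)/p = (2*735*(32 + 529))/2167 = (2*735*561)*(1/2167) = 824670*(1/2167) = 74970/197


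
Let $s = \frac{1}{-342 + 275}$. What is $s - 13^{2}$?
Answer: $- \frac{11324}{67} \approx -169.01$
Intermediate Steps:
$s = - \frac{1}{67}$ ($s = \frac{1}{-67} = - \frac{1}{67} \approx -0.014925$)
$s - 13^{2} = - \frac{1}{67} - 13^{2} = - \frac{1}{67} - 169 = - \frac{11324}{67}$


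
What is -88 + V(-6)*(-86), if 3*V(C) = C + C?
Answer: 256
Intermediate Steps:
V(C) = 2*C/3 (V(C) = (C + C)/3 = (2*C)/3 = 2*C/3)
-88 + V(-6)*(-86) = -88 + ((⅔)*(-6))*(-86) = -88 - 4*(-86) = -88 + 344 = 256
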